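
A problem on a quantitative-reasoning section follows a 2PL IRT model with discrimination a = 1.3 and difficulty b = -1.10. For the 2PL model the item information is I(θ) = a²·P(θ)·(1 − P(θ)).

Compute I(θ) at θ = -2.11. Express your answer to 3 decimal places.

P = 1/(1+e^{1.3130}) = 0.2120
P(1−P) = 0.2120 × 0.7880 = 0.1670
I = a² × P(1−P) = 1.3² × 0.1670 = 0.28231

0.282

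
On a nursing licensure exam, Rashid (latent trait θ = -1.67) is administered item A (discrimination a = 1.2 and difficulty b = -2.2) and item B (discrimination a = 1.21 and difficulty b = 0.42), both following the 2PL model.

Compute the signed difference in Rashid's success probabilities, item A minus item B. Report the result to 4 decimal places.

P(θ) = 1 / (1 + exp(−a(θ − b)))
P_A = 0.6538
P_B = 0.0739
P_A − P_B = 0.5800

0.5800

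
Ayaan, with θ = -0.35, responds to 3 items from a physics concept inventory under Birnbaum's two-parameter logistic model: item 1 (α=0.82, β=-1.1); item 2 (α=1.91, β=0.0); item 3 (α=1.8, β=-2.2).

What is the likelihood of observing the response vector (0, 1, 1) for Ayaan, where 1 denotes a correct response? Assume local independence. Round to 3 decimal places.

0.115

P(θ) = 1 / (1 + exp(−α(θ − β)))
P_1 = 1/(1+e^{-0.6150}) = 0.6491
P_2 = 1/(1+e^{0.6685}) = 0.3388
P_3 = 1/(1+e^{-3.3300}) = 0.9654
L = (1−P_1) × P_2 × P_3 = 0.3509 × 0.3388 × 0.9654 = 0.11479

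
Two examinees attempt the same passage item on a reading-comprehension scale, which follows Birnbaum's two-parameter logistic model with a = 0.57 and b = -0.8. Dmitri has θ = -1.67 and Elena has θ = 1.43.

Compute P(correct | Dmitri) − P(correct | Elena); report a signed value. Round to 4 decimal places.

P(θ) = 1 / (1 + exp(−a(θ − b)))
P(Dmitri) = 0.3785  [exponent -0.4959]
P(Elena) = 0.7809  [exponent 1.2711]
Difference = 0.3785 − 0.7809 = -0.4024

-0.4024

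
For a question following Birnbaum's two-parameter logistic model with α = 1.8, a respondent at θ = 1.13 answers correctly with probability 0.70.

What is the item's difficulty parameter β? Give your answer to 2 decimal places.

P(θ) = 1 / (1 + exp(−α(θ − β)))
logit(0.70) = ln(0.70/0.30) = 0.8473
β = θ − logit/(α) = 1.13 − 0.8473/1.8000 = 0.6593

0.66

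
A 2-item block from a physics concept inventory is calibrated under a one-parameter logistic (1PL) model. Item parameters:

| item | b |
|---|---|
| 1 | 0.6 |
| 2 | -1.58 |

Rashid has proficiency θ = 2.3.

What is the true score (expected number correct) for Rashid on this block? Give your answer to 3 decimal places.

1.825

P(θ) = 1 / (1 + exp(−(θ − b)))
P_1 = 1/(1+e^{-1.7000}) = 0.8455
P_2 = 1/(1+e^{-3.8800}) = 0.9798
E[score] = 0.8455 + 0.9798 = 1.8253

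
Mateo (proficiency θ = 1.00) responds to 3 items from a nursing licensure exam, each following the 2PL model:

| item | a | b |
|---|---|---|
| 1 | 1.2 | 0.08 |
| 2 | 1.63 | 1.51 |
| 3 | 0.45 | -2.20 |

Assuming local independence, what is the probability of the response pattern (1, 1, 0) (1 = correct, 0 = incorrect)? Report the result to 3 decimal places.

P(θ) = 1 / (1 + exp(−a(θ − b)))
P_1 = 1/(1+e^{-1.1040}) = 0.7510
P_2 = 1/(1+e^{0.8313}) = 0.3034
P_3 = 1/(1+e^{-1.4400}) = 0.8085
L = P_1 × P_2 × (1−P_3) = 0.7510 × 0.3034 × 0.1915 = 0.04364

0.044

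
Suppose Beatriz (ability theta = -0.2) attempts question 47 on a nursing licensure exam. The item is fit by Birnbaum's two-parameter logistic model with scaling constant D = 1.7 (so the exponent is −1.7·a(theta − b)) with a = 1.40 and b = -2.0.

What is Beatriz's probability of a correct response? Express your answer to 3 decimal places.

0.986

P(theta) = 1 / (1 + exp(−D·a(theta − b)))
Exponent: 1.7 × 1.40 × (-0.2 − (-2.0)) = 4.2840
1/(1 + e^{-4.2840}) = 0.9864
P = 0.9864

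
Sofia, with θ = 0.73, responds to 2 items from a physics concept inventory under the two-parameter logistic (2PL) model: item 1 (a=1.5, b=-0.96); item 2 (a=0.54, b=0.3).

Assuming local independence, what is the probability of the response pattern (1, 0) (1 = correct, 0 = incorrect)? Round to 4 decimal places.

P(θ) = 1 / (1 + exp(−a(θ − b)))
P_1 = 1/(1+e^{-2.5350}) = 0.9266
P_2 = 1/(1+e^{-0.2322}) = 0.5578
L = P_1 × (1−P_2) = 0.9266 × 0.4422 = 0.40973

0.4097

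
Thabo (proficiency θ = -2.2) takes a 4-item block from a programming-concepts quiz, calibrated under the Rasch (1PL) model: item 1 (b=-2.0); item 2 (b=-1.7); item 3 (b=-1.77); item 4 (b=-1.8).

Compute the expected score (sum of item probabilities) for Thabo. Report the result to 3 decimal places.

P(θ) = 1 / (1 + exp(−(θ − b)))
P_1 = 1/(1+e^{0.2000}) = 0.4502
P_2 = 1/(1+e^{0.5000}) = 0.3775
P_3 = 1/(1+e^{0.4300}) = 0.3941
P_4 = 1/(1+e^{0.4000}) = 0.4013
E[score] = 0.4502 + 0.3775 + 0.3941 + 0.4013 = 1.6231

1.623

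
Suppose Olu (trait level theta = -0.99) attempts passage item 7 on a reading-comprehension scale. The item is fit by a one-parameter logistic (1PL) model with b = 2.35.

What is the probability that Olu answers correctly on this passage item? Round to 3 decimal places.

0.034

P(theta) = 1 / (1 + exp(−(theta − b)))
Exponent: (-0.99 − 2.35) = -3.3400
1/(1 + e^{3.3400}) = 0.0342
P = 0.0342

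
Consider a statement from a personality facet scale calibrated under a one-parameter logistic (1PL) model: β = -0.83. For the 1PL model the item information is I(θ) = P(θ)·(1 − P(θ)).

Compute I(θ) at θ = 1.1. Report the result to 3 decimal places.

P = 1/(1+e^{-1.9300}) = 0.8732
P(1−P) = 0.8732 × 0.1268 = 0.1107
I = P(1−P) = 0.11068

0.111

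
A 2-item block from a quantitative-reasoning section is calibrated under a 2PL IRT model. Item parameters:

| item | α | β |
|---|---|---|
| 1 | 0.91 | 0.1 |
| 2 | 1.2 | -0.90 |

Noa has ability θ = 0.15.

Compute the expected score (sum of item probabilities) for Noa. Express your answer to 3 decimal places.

1.290

P(θ) = 1 / (1 + exp(−α(θ − β)))
P_1 = 1/(1+e^{-0.0455}) = 0.5114
P_2 = 1/(1+e^{-1.2600}) = 0.7790
E[score] = 0.5114 + 0.7790 = 1.2904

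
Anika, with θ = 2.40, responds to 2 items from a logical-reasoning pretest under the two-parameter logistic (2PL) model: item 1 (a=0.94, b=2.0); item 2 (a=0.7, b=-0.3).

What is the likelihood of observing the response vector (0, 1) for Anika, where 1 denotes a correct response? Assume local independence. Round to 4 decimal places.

0.3537

P(θ) = 1 / (1 + exp(−a(θ − b)))
P_1 = 1/(1+e^{-0.3760}) = 0.5929
P_2 = 1/(1+e^{-1.8900}) = 0.8688
L = (1−P_1) × P_2 = 0.4071 × 0.8688 = 0.35366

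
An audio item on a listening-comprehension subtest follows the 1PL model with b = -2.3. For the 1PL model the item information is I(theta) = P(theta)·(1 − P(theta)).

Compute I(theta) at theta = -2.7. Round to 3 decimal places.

P = 1/(1+e^{0.4000}) = 0.4013
P(1−P) = 0.4013 × 0.5987 = 0.2403
I = P(1−P) = 0.24026

0.240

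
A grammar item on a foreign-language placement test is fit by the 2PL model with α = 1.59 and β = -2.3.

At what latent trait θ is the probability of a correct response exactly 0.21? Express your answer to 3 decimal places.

-3.133

P(θ) = 1 / (1 + exp(−α(θ − β)))
logit = ln(0.2100/0.7900) = -1.3249
θ = β + logit/(α) = -2.3 + (-1.3249)/1.5900 = -3.1333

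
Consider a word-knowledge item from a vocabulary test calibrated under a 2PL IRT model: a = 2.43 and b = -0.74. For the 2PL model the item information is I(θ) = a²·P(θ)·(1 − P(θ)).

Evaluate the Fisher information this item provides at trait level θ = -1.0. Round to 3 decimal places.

P = 1/(1+e^{0.6318}) = 0.3471
P(1−P) = 0.3471 × 0.6529 = 0.2266
I = a² × P(1−P) = 2.43² × 0.2266 = 1.33818

1.338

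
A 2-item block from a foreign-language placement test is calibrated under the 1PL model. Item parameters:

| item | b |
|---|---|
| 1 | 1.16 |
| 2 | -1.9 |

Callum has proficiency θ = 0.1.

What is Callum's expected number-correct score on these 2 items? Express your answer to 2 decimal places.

P(θ) = 1 / (1 + exp(−(θ − b)))
P_1 = 1/(1+e^{1.0600}) = 0.2573
P_2 = 1/(1+e^{-2.0000}) = 0.8808
E[score] = 0.2573 + 0.8808 = 1.1381

1.14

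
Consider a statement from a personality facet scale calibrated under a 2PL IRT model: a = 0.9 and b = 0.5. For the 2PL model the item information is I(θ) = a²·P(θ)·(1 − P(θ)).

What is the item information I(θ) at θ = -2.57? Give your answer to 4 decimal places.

P = 1/(1+e^{2.7630}) = 0.0594
P(1−P) = 0.0594 × 0.9406 = 0.0558
I = a² × P(1−P) = 0.9² × 0.0558 = 0.04523

0.0452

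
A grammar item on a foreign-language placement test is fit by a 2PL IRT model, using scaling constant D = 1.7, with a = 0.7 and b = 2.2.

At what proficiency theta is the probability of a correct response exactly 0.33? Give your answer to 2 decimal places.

1.60

P(theta) = 1 / (1 + exp(−D·a(theta − b)))
logit = ln(0.3300/0.6700) = -0.7082
theta = b + logit/(1.7·a) = 2.2 + (-0.7082)/1.1900 = 1.6049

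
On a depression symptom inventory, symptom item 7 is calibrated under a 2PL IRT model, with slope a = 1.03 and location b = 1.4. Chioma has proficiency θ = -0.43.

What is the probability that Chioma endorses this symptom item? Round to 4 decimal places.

0.1318

P(θ) = 1 / (1 + exp(−a(θ − b)))
Exponent: 1.03 × (-0.43 − 1.4) = -1.8849
1/(1 + e^{1.8849}) = 0.1318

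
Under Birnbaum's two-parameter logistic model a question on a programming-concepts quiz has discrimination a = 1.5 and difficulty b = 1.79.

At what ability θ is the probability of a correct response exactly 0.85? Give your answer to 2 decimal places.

2.95

P(θ) = 1 / (1 + exp(−a(θ − b)))
logit = ln(0.8500/0.1500) = 1.7346
θ = b + logit/(a) = 1.79 + 1.7346/1.5000 = 2.9464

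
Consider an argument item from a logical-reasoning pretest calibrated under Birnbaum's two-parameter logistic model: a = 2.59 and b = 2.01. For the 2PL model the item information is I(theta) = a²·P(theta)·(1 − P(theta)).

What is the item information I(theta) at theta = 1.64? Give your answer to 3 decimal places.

P = 1/(1+e^{0.9583}) = 0.2772
P(1−P) = 0.2772 × 0.7228 = 0.2004
I = a² × P(1−P) = 2.59² × 0.2004 = 1.34409

1.344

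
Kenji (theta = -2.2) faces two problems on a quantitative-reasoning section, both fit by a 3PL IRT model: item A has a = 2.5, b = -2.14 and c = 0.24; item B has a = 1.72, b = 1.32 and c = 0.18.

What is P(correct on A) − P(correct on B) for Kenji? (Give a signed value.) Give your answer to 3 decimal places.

0.410

P(theta) = c + (1 − c) · 1 / (1 + exp(−a(theta − b)))
P_A = 0.5916
P_B = 0.1819
P_A − P_B = 0.4096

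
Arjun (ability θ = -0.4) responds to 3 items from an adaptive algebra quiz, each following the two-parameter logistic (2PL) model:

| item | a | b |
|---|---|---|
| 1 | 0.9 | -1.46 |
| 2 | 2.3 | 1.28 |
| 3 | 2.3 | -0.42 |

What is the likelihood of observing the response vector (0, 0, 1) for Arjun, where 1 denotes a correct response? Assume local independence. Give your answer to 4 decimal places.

0.1393

P(θ) = 1 / (1 + exp(−a(θ − b)))
P_1 = 1/(1+e^{-0.9540}) = 0.7219
P_2 = 1/(1+e^{3.8640}) = 0.0206
P_3 = 1/(1+e^{-0.0460}) = 0.5115
L = (1−P_1) × (1−P_2) × P_3 = 0.2781 × 0.9794 × 0.5115 = 0.13931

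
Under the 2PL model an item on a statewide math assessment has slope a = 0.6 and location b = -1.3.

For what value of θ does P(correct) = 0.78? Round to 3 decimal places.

0.809

P(θ) = 1 / (1 + exp(−a(θ − b)))
logit = ln(0.7800/0.2200) = 1.2657
θ = b + logit/(a) = -1.3 + 1.2657/0.6000 = 0.8094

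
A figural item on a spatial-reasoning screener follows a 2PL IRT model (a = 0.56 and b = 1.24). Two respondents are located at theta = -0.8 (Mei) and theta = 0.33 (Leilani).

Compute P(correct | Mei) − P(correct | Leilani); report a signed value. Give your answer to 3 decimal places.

-0.133

P(theta) = 1 / (1 + exp(−a(theta − b)))
P(Mei) = 0.2419  [exponent -1.1424]
P(Leilani) = 0.3753  [exponent -0.5096]
Difference = 0.2419 − 0.3753 = -0.1334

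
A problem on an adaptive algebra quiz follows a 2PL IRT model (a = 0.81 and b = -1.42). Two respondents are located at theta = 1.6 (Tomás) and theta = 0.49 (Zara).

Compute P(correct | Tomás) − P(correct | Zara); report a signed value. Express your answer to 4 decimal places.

0.0958

P(theta) = 1 / (1 + exp(−a(theta − b)))
P(Tomás) = 0.9203  [exponent 2.4462]
P(Zara) = 0.8245  [exponent 1.5471]
Difference = 0.9203 − 0.8245 = 0.0958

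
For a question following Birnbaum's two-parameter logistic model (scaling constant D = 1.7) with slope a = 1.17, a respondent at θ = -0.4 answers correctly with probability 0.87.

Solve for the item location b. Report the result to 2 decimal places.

-1.36

P(θ) = 1 / (1 + exp(−D·a(θ − b)))
logit(0.87) = ln(0.87/0.13) = 1.9010
b = θ − logit/(1.7·a) = -0.4 − 1.9010/1.9890 = -1.3557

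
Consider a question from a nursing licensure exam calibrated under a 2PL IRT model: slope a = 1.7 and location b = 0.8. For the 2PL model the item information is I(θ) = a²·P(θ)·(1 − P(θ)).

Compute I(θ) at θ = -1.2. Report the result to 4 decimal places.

P = 1/(1+e^{3.4000}) = 0.0323
P(1−P) = 0.0323 × 0.9677 = 0.0313
I = a² × P(1−P) = 1.7² × 0.0313 = 0.09032

0.0903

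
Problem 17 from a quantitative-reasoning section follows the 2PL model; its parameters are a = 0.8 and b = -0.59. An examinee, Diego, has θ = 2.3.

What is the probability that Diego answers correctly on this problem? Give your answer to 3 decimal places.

0.910

P(θ) = 1 / (1 + exp(−a(θ − b)))
Exponent: 0.8 × (2.3 − (-0.59)) = 2.3120
1/(1 + e^{-2.3120}) = 0.9099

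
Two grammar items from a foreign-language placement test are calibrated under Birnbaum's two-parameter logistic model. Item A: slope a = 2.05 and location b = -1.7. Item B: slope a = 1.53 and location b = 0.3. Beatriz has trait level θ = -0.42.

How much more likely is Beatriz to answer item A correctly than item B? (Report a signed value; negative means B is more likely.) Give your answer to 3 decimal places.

P(θ) = 1 / (1 + exp(−a(θ − b)))
P_A = 0.9324
P_B = 0.2494
P_A − P_B = 0.6830

0.683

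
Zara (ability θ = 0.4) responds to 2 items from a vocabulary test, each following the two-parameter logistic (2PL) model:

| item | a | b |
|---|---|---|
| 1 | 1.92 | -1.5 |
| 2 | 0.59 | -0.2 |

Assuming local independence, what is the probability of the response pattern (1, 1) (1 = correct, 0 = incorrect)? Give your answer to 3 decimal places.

0.573

P(θ) = 1 / (1 + exp(−a(θ − b)))
P_1 = 1/(1+e^{-3.6480}) = 0.9746
P_2 = 1/(1+e^{-0.3540}) = 0.5876
L = P_1 × P_2 = 0.9746 × 0.5876 = 0.57267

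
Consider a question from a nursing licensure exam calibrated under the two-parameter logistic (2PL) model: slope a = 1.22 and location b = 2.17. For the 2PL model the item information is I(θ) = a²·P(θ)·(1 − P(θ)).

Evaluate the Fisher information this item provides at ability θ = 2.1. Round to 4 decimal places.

0.3714

P = 1/(1+e^{0.0854}) = 0.4787
P(1−P) = 0.4787 × 0.5213 = 0.2495
I = a² × P(1−P) = 1.22² × 0.2495 = 0.37142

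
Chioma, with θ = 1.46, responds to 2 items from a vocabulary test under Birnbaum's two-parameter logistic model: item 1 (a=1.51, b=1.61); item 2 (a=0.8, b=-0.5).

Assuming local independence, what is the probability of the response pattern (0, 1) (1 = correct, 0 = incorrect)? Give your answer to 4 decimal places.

P(θ) = 1 / (1 + exp(−a(θ − b)))
P_1 = 1/(1+e^{0.2265}) = 0.4436
P_2 = 1/(1+e^{-1.5680}) = 0.8275
L = (1−P_1) × P_2 = 0.5564 × 0.8275 = 0.46041

0.4604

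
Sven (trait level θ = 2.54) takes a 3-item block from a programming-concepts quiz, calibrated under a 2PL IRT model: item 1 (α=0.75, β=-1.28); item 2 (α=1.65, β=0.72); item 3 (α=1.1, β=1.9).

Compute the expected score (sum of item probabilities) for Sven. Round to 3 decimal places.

P(θ) = 1 / (1 + exp(−α(θ − β)))
P_1 = 1/(1+e^{-2.8650}) = 0.9461
P_2 = 1/(1+e^{-3.0030}) = 0.9527
P_3 = 1/(1+e^{-0.7040}) = 0.6691
E[score] = 0.9461 + 0.9527 + 0.6691 = 2.5679

2.568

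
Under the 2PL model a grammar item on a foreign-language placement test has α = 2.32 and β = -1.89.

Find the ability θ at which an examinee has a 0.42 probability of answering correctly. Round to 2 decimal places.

-2.03

P(θ) = 1 / (1 + exp(−α(θ − β)))
logit = ln(0.4200/0.5800) = -0.3228
θ = β + logit/(α) = -1.89 + (-0.3228)/2.3200 = -2.0291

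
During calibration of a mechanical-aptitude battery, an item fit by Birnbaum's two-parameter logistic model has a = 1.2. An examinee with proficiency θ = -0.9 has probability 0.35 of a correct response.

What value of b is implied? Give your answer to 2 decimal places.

-0.38

P(θ) = 1 / (1 + exp(−a(θ − b)))
logit(0.35) = ln(0.35/0.65) = -0.6190
b = θ − logit/(a) = -0.9 − (-0.6190)/1.2000 = -0.3841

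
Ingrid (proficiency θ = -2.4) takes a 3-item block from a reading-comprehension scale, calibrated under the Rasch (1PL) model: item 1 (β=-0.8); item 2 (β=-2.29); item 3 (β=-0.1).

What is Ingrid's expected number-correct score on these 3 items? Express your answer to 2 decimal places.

P(θ) = 1 / (1 + exp(−(θ − β)))
P_1 = 1/(1+e^{1.6000}) = 0.1680
P_2 = 1/(1+e^{0.1100}) = 0.4725
P_3 = 1/(1+e^{2.3000}) = 0.0911
E[score] = 0.1680 + 0.4725 + 0.0911 = 0.7316

0.73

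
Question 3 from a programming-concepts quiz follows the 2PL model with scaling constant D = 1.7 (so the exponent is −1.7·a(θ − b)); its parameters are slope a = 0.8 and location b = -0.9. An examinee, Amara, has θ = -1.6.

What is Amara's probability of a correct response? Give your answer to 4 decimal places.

P(θ) = 1 / (1 + exp(−D·a(θ − b)))
Exponent: 1.7 × 0.8 × (-1.6 − (-0.9)) = -0.9520
1/(1 + e^{0.9520}) = 0.2785
P = 0.2785

0.2785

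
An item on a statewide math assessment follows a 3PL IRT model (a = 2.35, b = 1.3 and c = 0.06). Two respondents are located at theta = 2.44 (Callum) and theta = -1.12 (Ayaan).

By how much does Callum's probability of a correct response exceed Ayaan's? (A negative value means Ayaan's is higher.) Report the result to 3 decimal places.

P(theta) = c + (1 − c) · 1 / (1 + exp(−a(theta − b)))
P(Callum) = 0.9396  [exponent 2.6790]
P(Ayaan) = 0.0632  [exponent -5.6870]
Difference = 0.9396 − 0.0632 = 0.8765

0.876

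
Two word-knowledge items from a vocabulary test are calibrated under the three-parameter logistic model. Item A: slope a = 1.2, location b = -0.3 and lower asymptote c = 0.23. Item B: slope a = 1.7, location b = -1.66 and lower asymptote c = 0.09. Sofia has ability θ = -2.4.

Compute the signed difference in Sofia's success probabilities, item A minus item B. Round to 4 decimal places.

-0.0041

P(θ) = c + (1 − c) · 1 / (1 + exp(−a(θ − b)))
P_A = 0.2873
P_B = 0.2914
P_A − P_B = -0.0041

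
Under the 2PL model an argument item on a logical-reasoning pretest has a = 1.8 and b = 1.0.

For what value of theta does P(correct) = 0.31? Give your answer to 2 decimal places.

P(theta) = 1 / (1 + exp(−a(theta − b)))
logit = ln(0.3100/0.6900) = -0.8001
theta = b + logit/(a) = 1.0 + (-0.8001)/1.8000 = 0.5555

0.56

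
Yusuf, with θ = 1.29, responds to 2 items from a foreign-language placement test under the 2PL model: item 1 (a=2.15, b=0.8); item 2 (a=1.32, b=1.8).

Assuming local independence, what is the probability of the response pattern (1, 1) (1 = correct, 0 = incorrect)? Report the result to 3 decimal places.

0.250

P(θ) = 1 / (1 + exp(−a(θ − b)))
P_1 = 1/(1+e^{-1.0535}) = 0.7414
P_2 = 1/(1+e^{0.6732}) = 0.3378
L = P_1 × P_2 = 0.7414 × 0.3378 = 0.25045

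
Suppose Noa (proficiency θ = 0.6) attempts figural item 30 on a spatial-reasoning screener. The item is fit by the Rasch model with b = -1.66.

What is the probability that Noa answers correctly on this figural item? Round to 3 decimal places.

0.906

P(θ) = 1 / (1 + exp(−(θ − b)))
Exponent: (0.6 − (-1.66)) = 2.2600
1/(1 + e^{-2.2600}) = 0.9055
P = 0.9055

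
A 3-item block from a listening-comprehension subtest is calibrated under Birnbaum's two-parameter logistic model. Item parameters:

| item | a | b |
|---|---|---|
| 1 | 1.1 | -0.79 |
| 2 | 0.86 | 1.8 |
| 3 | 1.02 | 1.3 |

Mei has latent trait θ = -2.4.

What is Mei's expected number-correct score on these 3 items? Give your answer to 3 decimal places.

0.194

P(θ) = 1 / (1 + exp(−a(θ − b)))
P_1 = 1/(1+e^{1.7710}) = 0.1454
P_2 = 1/(1+e^{3.6120}) = 0.0263
P_3 = 1/(1+e^{3.7740}) = 0.0224
E[score] = 0.1454 + 0.0263 + 0.0224 = 0.1942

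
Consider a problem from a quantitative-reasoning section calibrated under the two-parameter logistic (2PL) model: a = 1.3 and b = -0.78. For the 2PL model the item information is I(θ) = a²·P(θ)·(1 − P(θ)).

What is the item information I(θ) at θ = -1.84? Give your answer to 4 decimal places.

0.2717

P = 1/(1+e^{1.3780}) = 0.2013
P(1−P) = 0.2013 × 0.7987 = 0.1608
I = a² × P(1−P) = 1.3² × 0.1608 = 0.27175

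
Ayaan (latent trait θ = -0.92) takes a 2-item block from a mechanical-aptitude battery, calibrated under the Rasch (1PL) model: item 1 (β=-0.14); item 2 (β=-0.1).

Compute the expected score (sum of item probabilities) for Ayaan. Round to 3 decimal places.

0.620

P(θ) = 1 / (1 + exp(−(θ − β)))
P_1 = 1/(1+e^{0.7800}) = 0.3143
P_2 = 1/(1+e^{0.8200}) = 0.3058
E[score] = 0.3143 + 0.3058 = 0.6201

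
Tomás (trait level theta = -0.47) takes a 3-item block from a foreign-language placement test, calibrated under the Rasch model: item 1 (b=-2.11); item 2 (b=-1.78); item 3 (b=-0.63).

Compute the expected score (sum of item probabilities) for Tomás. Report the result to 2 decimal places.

2.16

P(theta) = 1 / (1 + exp(−(theta − b)))
P_1 = 1/(1+e^{-1.6400}) = 0.8375
P_2 = 1/(1+e^{-1.3100}) = 0.7875
P_3 = 1/(1+e^{-0.1600}) = 0.5399
E[score] = 0.8375 + 0.7875 + 0.5399 = 2.1650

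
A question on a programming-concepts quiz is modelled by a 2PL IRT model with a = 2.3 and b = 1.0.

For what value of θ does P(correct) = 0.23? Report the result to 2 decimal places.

P(θ) = 1 / (1 + exp(−a(θ − b)))
logit = ln(0.2300/0.7700) = -1.2083
θ = b + logit/(a) = 1.0 + (-1.2083)/2.3000 = 0.4746

0.47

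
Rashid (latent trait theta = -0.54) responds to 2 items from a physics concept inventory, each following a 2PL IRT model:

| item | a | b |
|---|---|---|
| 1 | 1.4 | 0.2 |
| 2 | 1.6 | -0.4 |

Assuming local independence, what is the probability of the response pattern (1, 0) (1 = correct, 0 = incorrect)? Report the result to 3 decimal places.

P(theta) = 1 / (1 + exp(−a(theta − b)))
P_1 = 1/(1+e^{1.0360}) = 0.2619
P_2 = 1/(1+e^{0.2240}) = 0.4442
L = P_1 × (1−P_2) = 0.2619 × 0.5558 = 0.14557

0.146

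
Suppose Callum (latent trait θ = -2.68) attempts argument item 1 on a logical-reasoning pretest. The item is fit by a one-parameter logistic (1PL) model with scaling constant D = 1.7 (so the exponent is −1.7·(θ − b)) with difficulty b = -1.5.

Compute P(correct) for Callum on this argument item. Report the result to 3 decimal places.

0.119

P(θ) = 1 / (1 + exp(−D·(θ − b)))
Exponent: 1.7 × (-2.68 − (-1.5)) = -2.0060
1/(1 + e^{2.0060}) = 0.1186
P = 0.1186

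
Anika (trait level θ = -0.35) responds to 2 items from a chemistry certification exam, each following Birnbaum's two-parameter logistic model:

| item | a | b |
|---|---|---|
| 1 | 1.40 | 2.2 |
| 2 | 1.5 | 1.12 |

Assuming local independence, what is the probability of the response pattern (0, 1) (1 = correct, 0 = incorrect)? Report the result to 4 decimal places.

0.0966

P(θ) = 1 / (1 + exp(−a(θ − b)))
P_1 = 1/(1+e^{3.5700}) = 0.0274
P_2 = 1/(1+e^{2.2050}) = 0.0993
L = (1−P_1) × P_2 = 0.9726 × 0.0993 = 0.09658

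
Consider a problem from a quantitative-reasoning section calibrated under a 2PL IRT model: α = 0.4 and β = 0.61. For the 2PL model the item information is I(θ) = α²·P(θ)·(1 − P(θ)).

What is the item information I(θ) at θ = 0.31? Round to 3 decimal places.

P = 1/(1+e^{0.1200}) = 0.4700
P(1−P) = 0.4700 × 0.5300 = 0.2491
I = α² × P(1−P) = 0.4² × 0.2491 = 0.03986

0.040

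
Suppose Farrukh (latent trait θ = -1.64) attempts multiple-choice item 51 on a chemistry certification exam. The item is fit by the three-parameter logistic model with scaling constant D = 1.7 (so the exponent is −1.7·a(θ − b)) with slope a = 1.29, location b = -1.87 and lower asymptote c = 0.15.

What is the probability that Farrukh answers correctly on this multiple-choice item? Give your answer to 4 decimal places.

P(θ) = c + (1 − c) · 1 / (1 + exp(−D·a(θ − b)))
Exponent: 1.7 × 1.29 × (-1.64 − (-1.87)) = 0.5044
1/(1 + e^{-0.5044}) = 0.6235
P = 0.15 + 0.85 × 0.6235 = 0.6800

0.6800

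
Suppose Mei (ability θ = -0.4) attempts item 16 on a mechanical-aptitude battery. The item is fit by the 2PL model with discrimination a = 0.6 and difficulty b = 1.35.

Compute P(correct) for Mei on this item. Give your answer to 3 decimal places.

P(θ) = 1 / (1 + exp(−a(θ − b)))
Exponent: 0.6 × (-0.4 − 1.35) = -1.0500
1/(1 + e^{1.0500}) = 0.2592

0.259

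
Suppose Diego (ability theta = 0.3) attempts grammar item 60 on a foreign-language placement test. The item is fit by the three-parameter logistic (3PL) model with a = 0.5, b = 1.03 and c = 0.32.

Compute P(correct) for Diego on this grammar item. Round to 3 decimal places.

0.599

P(theta) = c + (1 − c) · 1 / (1 + exp(−a(theta − b)))
Exponent: 0.5 × (0.3 − 1.03) = -0.3650
1/(1 + e^{0.3650}) = 0.4097
P = 0.32 + 0.68 × 0.4097 = 0.5986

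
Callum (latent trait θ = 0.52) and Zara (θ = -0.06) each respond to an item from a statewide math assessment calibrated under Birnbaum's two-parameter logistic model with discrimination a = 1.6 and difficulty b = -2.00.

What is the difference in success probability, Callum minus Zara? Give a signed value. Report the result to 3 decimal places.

P(θ) = 1 / (1 + exp(−a(θ − b)))
P(Callum) = 0.9826  [exponent 4.0320]
P(Zara) = 0.9571  [exponent 3.1040]
Difference = 0.9826 − 0.9571 = 0.0255

0.026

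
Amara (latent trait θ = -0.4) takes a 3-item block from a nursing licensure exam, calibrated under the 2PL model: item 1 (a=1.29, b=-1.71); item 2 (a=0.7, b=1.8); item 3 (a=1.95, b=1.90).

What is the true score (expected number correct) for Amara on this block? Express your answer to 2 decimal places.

P(θ) = 1 / (1 + exp(−a(θ − b)))
P_1 = 1/(1+e^{-1.6899}) = 0.8442
P_2 = 1/(1+e^{1.5400}) = 0.1765
P_3 = 1/(1+e^{4.4850}) = 0.0112
E[score] = 0.8442 + 0.1765 + 0.0112 = 1.0319

1.03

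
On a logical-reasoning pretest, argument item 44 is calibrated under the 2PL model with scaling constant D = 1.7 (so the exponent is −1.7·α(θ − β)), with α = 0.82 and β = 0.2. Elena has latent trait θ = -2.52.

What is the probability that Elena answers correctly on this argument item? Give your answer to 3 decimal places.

P(θ) = 1 / (1 + exp(−D·α(θ − β)))
Exponent: 1.7 × 0.82 × (-2.52 − 0.2) = -3.7917
1/(1 + e^{3.7917}) = 0.0221
P = 0.0221

0.022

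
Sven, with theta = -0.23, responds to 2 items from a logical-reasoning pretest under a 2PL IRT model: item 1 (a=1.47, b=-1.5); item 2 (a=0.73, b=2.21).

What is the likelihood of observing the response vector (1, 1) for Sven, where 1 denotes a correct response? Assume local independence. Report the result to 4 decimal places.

P(theta) = 1 / (1 + exp(−a(theta − b)))
P_1 = 1/(1+e^{-1.8669}) = 0.8661
P_2 = 1/(1+e^{1.7812}) = 0.1442
L = P_1 × P_2 = 0.8661 × 0.1442 = 0.12485

0.1249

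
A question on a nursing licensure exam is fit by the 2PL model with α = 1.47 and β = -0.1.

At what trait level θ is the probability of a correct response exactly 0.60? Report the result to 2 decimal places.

P(θ) = 1 / (1 + exp(−α(θ − β)))
logit = ln(0.6000/0.4000) = 0.4055
θ = β + logit/(α) = -0.1 + 0.4055/1.4700 = 0.1758

0.18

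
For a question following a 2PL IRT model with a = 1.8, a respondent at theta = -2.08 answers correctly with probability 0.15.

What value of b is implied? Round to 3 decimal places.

-1.116

P(theta) = 1 / (1 + exp(−a(theta − b)))
logit(0.15) = ln(0.15/0.85) = -1.7346
b = theta − logit/(a) = -2.08 − (-1.7346)/1.8000 = -1.1163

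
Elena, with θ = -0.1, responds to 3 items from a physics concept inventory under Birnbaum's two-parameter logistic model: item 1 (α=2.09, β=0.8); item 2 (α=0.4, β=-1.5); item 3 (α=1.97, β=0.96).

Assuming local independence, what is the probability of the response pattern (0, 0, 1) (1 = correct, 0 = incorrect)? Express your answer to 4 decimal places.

P(θ) = 1 / (1 + exp(−α(θ − β)))
P_1 = 1/(1+e^{1.8810}) = 0.1323
P_2 = 1/(1+e^{-0.5600}) = 0.6365
P_3 = 1/(1+e^{2.0882}) = 0.1102
L = (1−P_1) × (1−P_2) × P_3 = 0.8677 × 0.3635 × 0.1102 = 0.03478

0.0348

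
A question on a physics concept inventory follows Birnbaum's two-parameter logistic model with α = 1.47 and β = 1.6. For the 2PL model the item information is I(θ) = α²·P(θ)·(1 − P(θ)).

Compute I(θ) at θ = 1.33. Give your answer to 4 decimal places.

P = 1/(1+e^{0.3969}) = 0.4021
P(1−P) = 0.4021 × 0.5979 = 0.2404
I = α² × P(1−P) = 1.47² × 0.2404 = 0.51950

0.5195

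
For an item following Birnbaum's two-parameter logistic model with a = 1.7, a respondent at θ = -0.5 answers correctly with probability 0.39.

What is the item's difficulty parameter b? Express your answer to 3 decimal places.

-0.237

P(θ) = 1 / (1 + exp(−a(θ − b)))
logit(0.39) = ln(0.39/0.61) = -0.4473
b = θ − logit/(a) = -0.5 − (-0.4473)/1.7000 = -0.2369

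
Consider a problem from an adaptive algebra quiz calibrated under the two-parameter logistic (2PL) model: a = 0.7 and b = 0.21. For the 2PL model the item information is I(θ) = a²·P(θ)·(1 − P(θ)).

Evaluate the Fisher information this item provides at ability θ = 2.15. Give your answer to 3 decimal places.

0.080

P = 1/(1+e^{-1.3580}) = 0.7954
P(1−P) = 0.7954 × 0.2046 = 0.1627
I = a² × P(1−P) = 0.7² × 0.1627 = 0.07973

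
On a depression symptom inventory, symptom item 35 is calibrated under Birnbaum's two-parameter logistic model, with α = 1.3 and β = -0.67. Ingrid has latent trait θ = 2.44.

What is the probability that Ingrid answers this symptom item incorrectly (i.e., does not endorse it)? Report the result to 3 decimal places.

0.017

P(θ) = 1 / (1 + exp(−α(θ − β)))
Exponent: 1.3 × (2.44 − (-0.67)) = 4.0430
1/(1 + e^{-4.0430}) = 0.9828
P(incorrect) = 1 − 0.9828 = 0.0172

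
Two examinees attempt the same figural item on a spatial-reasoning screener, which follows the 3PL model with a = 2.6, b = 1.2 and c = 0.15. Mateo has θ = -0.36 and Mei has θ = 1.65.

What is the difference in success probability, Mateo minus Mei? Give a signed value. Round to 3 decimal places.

P(θ) = c + (1 − c) · 1 / (1 + exp(−a(θ − b)))
P(Mateo) = 0.1645  [exponent -4.0560]
P(Mei) = 0.7987  [exponent 1.1700]
Difference = 0.1645 − 0.7987 = -0.6342

-0.634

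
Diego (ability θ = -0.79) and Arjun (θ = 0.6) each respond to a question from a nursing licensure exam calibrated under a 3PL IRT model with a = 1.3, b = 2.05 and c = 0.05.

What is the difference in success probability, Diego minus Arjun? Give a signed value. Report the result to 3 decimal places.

-0.102

P(θ) = c + (1 − c) · 1 / (1 + exp(−a(θ − b)))
P(Diego) = 0.0731  [exponent -3.6920]
P(Arjun) = 0.1752  [exponent -1.8850]
Difference = 0.0731 − 0.1752 = -0.1021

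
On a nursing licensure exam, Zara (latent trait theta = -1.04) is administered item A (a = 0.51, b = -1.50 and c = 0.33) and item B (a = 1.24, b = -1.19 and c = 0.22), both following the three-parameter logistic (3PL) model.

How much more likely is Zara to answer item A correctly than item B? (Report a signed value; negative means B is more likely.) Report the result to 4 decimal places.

0.0580

P(theta) = c + (1 − c) · 1 / (1 + exp(−a(theta − b)))
P_A = 0.7041
P_B = 0.6462
P_A − P_B = 0.0580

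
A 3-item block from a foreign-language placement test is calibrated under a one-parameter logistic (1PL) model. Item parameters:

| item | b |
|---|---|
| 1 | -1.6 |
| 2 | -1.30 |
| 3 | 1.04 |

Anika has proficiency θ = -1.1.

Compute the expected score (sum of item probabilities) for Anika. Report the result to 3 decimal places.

1.278

P(θ) = 1 / (1 + exp(−(θ − b)))
P_1 = 1/(1+e^{-0.5000}) = 0.6225
P_2 = 1/(1+e^{-0.2000}) = 0.5498
P_3 = 1/(1+e^{2.1400}) = 0.1053
E[score] = 0.6225 + 0.5498 + 0.1053 = 1.2776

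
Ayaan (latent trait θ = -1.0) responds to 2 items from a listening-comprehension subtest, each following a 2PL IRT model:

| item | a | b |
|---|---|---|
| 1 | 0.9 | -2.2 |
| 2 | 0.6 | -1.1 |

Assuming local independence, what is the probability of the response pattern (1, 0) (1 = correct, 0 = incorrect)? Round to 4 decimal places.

P(θ) = 1 / (1 + exp(−a(θ − b)))
P_1 = 1/(1+e^{-1.0800}) = 0.7465
P_2 = 1/(1+e^{-0.0600}) = 0.5150
L = P_1 × (1−P_2) = 0.7465 × 0.4850 = 0.36205

0.3621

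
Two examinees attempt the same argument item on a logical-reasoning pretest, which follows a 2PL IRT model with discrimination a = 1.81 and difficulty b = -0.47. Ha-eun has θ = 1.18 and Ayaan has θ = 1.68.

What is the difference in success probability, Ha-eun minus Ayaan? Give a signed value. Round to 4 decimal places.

-0.0280

P(θ) = 1 / (1 + exp(−a(θ − b)))
P(Ha-eun) = 0.9520  [exponent 2.9865]
P(Ayaan) = 0.9800  [exponent 3.8915]
Difference = 0.9520 − 0.9800 = -0.0280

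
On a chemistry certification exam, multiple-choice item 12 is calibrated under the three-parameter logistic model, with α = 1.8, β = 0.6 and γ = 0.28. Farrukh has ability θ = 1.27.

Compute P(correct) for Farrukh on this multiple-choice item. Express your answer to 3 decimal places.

0.834

P(θ) = γ + (1 − γ) · 1 / (1 + exp(−α(θ − β)))
Exponent: 1.8 × (1.27 − 0.6) = 1.2060
1/(1 + e^{-1.2060}) = 0.7696
P = 0.28 + 0.72 × 0.7696 = 0.8341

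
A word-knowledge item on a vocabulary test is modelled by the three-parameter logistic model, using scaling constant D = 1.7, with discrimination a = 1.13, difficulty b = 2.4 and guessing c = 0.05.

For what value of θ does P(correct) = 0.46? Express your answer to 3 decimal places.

2.257

P(θ) = c + (1 − c) · 1 / (1 + exp(−D·a(θ − b)))
Remove guessing floor: (0.46 − 0.05)/(1 − 0.05) = 0.4316
logit = ln(0.4316/0.5684) = -0.2754
θ = b + logit/(1.7·a) = 2.4 + (-0.2754)/1.9210 = 2.2566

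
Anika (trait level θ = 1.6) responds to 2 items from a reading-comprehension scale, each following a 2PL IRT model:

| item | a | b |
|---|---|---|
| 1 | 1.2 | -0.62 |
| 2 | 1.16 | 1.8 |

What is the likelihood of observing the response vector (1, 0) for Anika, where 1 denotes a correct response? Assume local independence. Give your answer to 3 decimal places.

P(θ) = 1 / (1 + exp(−a(θ − b)))
P_1 = 1/(1+e^{-2.6640}) = 0.9349
P_2 = 1/(1+e^{0.2320}) = 0.4423
L = P_1 × (1−P_2) = 0.9349 × 0.5577 = 0.52141

0.521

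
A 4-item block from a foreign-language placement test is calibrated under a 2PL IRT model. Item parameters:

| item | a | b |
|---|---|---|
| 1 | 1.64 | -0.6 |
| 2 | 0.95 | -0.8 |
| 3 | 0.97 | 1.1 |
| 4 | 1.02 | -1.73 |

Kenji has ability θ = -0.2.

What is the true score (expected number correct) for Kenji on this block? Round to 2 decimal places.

2.34

P(θ) = 1 / (1 + exp(−a(θ − b)))
P_1 = 1/(1+e^{-0.6560}) = 0.6584
P_2 = 1/(1+e^{-0.5700}) = 0.6388
P_3 = 1/(1+e^{1.2610}) = 0.2208
P_4 = 1/(1+e^{-1.5606}) = 0.8264
E[score] = 0.6584 + 0.6388 + 0.2208 + 0.8264 = 2.3444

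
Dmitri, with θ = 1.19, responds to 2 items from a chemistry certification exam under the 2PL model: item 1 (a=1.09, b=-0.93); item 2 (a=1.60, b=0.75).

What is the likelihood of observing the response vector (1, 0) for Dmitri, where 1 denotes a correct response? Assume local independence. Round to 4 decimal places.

0.3011

P(θ) = 1 / (1 + exp(−a(θ − b)))
P_1 = 1/(1+e^{-2.3108}) = 0.9098
P_2 = 1/(1+e^{-0.7040}) = 0.6691
L = P_1 × (1−P_2) = 0.9098 × 0.3309 = 0.30107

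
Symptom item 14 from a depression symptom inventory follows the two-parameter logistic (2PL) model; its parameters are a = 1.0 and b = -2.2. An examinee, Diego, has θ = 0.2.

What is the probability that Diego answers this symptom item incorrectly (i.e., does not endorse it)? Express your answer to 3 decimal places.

P(θ) = 1 / (1 + exp(−a(θ − b)))
Exponent: 1.0 × (0.2 − (-2.2)) = 2.4000
1/(1 + e^{-2.4000}) = 0.9168
P(incorrect) = 1 − 0.9168 = 0.0832

0.083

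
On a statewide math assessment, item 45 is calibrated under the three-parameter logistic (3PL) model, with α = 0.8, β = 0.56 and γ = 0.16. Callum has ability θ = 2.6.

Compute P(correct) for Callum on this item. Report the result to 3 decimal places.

0.863

P(θ) = γ + (1 − γ) · 1 / (1 + exp(−α(θ − β)))
Exponent: 0.8 × (2.6 − 0.56) = 1.6320
1/(1 + e^{-1.6320}) = 0.8364
P = 0.16 + 0.84 × 0.8364 = 0.8626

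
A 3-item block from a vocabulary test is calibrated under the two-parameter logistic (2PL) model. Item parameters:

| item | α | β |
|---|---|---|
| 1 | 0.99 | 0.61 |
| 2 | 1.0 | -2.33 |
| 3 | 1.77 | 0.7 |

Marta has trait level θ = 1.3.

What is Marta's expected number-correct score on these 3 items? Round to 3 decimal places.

P(θ) = 1 / (1 + exp(−α(θ − β)))
P_1 = 1/(1+e^{-0.6831}) = 0.6644
P_2 = 1/(1+e^{-3.6300}) = 0.9742
P_3 = 1/(1+e^{-1.0620}) = 0.7431
E[score] = 0.6644 + 0.9742 + 0.7431 = 2.3817

2.382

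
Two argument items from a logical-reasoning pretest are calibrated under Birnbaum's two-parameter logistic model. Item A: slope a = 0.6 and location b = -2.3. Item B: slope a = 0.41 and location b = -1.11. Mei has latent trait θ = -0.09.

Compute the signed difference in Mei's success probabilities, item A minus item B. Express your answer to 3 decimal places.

0.187

P(θ) = 1 / (1 + exp(−a(θ − b)))
P_A = 0.7902
P_B = 0.6031
P_A − P_B = 0.1871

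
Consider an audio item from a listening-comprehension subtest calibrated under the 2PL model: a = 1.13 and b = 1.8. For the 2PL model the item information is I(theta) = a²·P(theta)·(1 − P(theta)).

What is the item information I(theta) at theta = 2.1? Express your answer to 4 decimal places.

0.3102

P = 1/(1+e^{-0.3390}) = 0.5839
P(1−P) = 0.5839 × 0.4161 = 0.2430
I = a² × P(1−P) = 1.13² × 0.2430 = 0.31023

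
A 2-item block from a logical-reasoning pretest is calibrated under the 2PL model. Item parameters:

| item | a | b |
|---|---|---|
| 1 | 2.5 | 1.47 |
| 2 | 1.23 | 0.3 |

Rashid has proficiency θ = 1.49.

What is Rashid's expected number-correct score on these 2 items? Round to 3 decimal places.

1.325

P(θ) = 1 / (1 + exp(−a(θ − b)))
P_1 = 1/(1+e^{-0.0500}) = 0.5125
P_2 = 1/(1+e^{-1.4637}) = 0.8121
E[score] = 0.5125 + 0.8121 = 1.3246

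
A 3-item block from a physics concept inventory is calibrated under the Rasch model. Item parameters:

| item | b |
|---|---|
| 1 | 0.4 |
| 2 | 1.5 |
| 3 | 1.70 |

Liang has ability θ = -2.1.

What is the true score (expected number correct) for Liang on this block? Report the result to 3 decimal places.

P(θ) = 1 / (1 + exp(−(θ − b)))
P_1 = 1/(1+e^{2.5000}) = 0.0759
P_2 = 1/(1+e^{3.6000}) = 0.0266
P_3 = 1/(1+e^{3.8000}) = 0.0219
E[score] = 0.0759 + 0.0266 + 0.0219 = 0.1243

0.124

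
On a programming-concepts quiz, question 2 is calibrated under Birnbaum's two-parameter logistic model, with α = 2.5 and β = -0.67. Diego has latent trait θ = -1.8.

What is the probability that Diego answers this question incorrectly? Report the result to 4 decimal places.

0.9440

P(θ) = 1 / (1 + exp(−α(θ − β)))
Exponent: 2.5 × (-1.8 − (-0.67)) = -2.8250
1/(1 + e^{2.8250}) = 0.0560
P(incorrect) = 1 − 0.0560 = 0.9440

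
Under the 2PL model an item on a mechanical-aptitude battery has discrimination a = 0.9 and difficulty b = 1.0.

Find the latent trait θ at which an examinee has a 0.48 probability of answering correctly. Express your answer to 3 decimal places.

0.911

P(θ) = 1 / (1 + exp(−a(θ − b)))
logit = ln(0.4800/0.5200) = -0.0800
θ = b + logit/(a) = 1.0 + (-0.0800)/0.9000 = 0.9111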